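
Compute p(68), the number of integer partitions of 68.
p(68) = 3087735

Compute p(n) via the recurrence p(n, m) = p(n, m−1) + p(n−m, m), where p(n, m) counts partitions of n with all parts ≤ m and p(n) = p(n, n). The base cases are p(0, m) = 1 and p(n, 0) = 0 for n > 0. Filling the table yields p(68) = 3087735. (Euler's pentagonal recurrence is an alternative.)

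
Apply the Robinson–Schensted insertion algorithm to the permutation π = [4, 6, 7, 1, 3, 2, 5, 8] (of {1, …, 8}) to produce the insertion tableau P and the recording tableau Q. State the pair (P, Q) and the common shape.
P = [1, 2, 5, 8] / [3, 6, 7] / [4];  Q = [1, 2, 3, 8] / [4, 5, 7] / [6];  common shape = (4, 3, 1)

Row-insert the values π_1, π_2, … into P one at a time, bumping the leftmost entry strictly greater than the inserted value down to the next row. The recording tableau Q records, in position (i, j), the step at which that cell was added to P.
  Insert 4 (step 1): P = [4];  Q = [1]
  Insert 6 (step 2): P = [4, 6];  Q = [1, 2]
  Insert 7 (step 3): P = [4, 6, 7];  Q = [1, 2, 3]
  Insert 1 (step 4): P = [1, 6, 7] / [4];  Q = [1, 2, 3] / [4]
  Insert 3 (step 5): P = [1, 3, 7] / [4, 6];  Q = [1, 2, 3] / [4, 5]
  Insert 2 (step 6): P = [1, 2, 7] / [3, 6] / [4];  Q = [1, 2, 3] / [4, 5] / [6]
  Insert 5 (step 7): P = [1, 2, 5] / [3, 6, 7] / [4];  Q = [1, 2, 3] / [4, 5, 7] / [6]
  Insert 8 (step 8): P = [1, 2, 5, 8] / [3, 6, 7] / [4];  Q = [1, 2, 3, 8] / [4, 5, 7] / [6]
Final shape: (4, 3, 1).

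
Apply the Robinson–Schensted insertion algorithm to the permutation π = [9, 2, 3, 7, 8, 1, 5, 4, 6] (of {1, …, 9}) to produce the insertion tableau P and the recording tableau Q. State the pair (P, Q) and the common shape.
P = [1, 3, 4, 6] / [2, 5, 8] / [7] / [9];  Q = [1, 3, 4, 5] / [2, 7, 9] / [6] / [8];  common shape = (4, 3, 1, 1)

Row-insert the values π_1, π_2, … into P one at a time, bumping the leftmost entry strictly greater than the inserted value down to the next row. The recording tableau Q records, in position (i, j), the step at which that cell was added to P.
  Insert 9 (step 1): P = [9];  Q = [1]
  Insert 2 (step 2): P = [2] / [9];  Q = [1] / [2]
  Insert 3 (step 3): P = [2, 3] / [9];  Q = [1, 3] / [2]
  Insert 7 (step 4): P = [2, 3, 7] / [9];  Q = [1, 3, 4] / [2]
  Insert 8 (step 5): P = [2, 3, 7, 8] / [9];  Q = [1, 3, 4, 5] / [2]
  Insert 1 (step 6): P = [1, 3, 7, 8] / [2] / [9];  Q = [1, 3, 4, 5] / [2] / [6]
  Insert 5 (step 7): P = [1, 3, 5, 8] / [2, 7] / [9];  Q = [1, 3, 4, 5] / [2, 7] / [6]
  Insert 4 (step 8): P = [1, 3, 4, 8] / [2, 5] / [7] / [9];  Q = [1, 3, 4, 5] / [2, 7] / [6] / [8]
  Insert 6 (step 9): P = [1, 3, 4, 6] / [2, 5, 8] / [7] / [9];  Q = [1, 3, 4, 5] / [2, 7, 9] / [6] / [8]
Final shape: (4, 3, 1, 1).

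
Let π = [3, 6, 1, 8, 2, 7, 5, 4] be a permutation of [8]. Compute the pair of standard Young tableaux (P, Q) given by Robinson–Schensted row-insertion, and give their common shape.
P = [1, 2, 4] / [3, 5, 7] / [6] / [8];  Q = [1, 2, 4] / [3, 5, 6] / [7] / [8];  common shape = (3, 3, 1, 1)

Row-insert the values π_1, π_2, … into P one at a time, bumping the leftmost entry strictly greater than the inserted value down to the next row. The recording tableau Q records, in position (i, j), the step at which that cell was added to P.
  Insert 3 (step 1): P = [3];  Q = [1]
  Insert 6 (step 2): P = [3, 6];  Q = [1, 2]
  Insert 1 (step 3): P = [1, 6] / [3];  Q = [1, 2] / [3]
  Insert 8 (step 4): P = [1, 6, 8] / [3];  Q = [1, 2, 4] / [3]
  Insert 2 (step 5): P = [1, 2, 8] / [3, 6];  Q = [1, 2, 4] / [3, 5]
  Insert 7 (step 6): P = [1, 2, 7] / [3, 6, 8];  Q = [1, 2, 4] / [3, 5, 6]
  Insert 5 (step 7): P = [1, 2, 5] / [3, 6, 7] / [8];  Q = [1, 2, 4] / [3, 5, 6] / [7]
  Insert 4 (step 8): P = [1, 2, 4] / [3, 5, 7] / [6] / [8];  Q = [1, 2, 4] / [3, 5, 6] / [7] / [8]
Final shape: (3, 3, 1, 1).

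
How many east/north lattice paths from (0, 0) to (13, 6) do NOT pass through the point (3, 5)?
Number of paths = 26516

Total paths from (0, 0) to (13, 6): C(19, 13) = 27132. Paths through (3, 5): (paths (0, 0) → (3, 5)) × (paths (3, 5) → (13, 6)) = C(8, 3) · C(11, 10) = 56 · 11 = 616. Avoidance count = 27132 − 616 = 26516.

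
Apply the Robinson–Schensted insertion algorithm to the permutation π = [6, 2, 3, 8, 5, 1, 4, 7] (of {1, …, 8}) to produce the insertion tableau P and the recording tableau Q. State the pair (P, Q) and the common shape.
P = [1, 3, 4, 7] / [2, 5] / [6, 8];  Q = [1, 3, 4, 8] / [2, 5] / [6, 7];  common shape = (4, 2, 2)

Row-insert the values π_1, π_2, … into P one at a time, bumping the leftmost entry strictly greater than the inserted value down to the next row. The recording tableau Q records, in position (i, j), the step at which that cell was added to P.
  Insert 6 (step 1): P = [6];  Q = [1]
  Insert 2 (step 2): P = [2] / [6];  Q = [1] / [2]
  Insert 3 (step 3): P = [2, 3] / [6];  Q = [1, 3] / [2]
  Insert 8 (step 4): P = [2, 3, 8] / [6];  Q = [1, 3, 4] / [2]
  Insert 5 (step 5): P = [2, 3, 5] / [6, 8];  Q = [1, 3, 4] / [2, 5]
  Insert 1 (step 6): P = [1, 3, 5] / [2, 8] / [6];  Q = [1, 3, 4] / [2, 5] / [6]
  Insert 4 (step 7): P = [1, 3, 4] / [2, 5] / [6, 8];  Q = [1, 3, 4] / [2, 5] / [6, 7]
  Insert 7 (step 8): P = [1, 3, 4, 7] / [2, 5] / [6, 8];  Q = [1, 3, 4, 8] / [2, 5] / [6, 7]
Final shape: (4, 2, 2).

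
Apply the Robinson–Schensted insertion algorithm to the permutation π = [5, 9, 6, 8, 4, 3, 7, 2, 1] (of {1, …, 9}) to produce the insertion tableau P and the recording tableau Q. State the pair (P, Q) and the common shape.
P = [1, 6, 7] / [2, 8] / [3] / [4] / [5] / [9];  Q = [1, 2, 4] / [3, 7] / [5] / [6] / [8] / [9];  common shape = (3, 2, 1, 1, 1, 1)

Row-insert the values π_1, π_2, … into P one at a time, bumping the leftmost entry strictly greater than the inserted value down to the next row. The recording tableau Q records, in position (i, j), the step at which that cell was added to P.
  Insert 5 (step 1): P = [5];  Q = [1]
  Insert 9 (step 2): P = [5, 9];  Q = [1, 2]
  Insert 6 (step 3): P = [5, 6] / [9];  Q = [1, 2] / [3]
  Insert 8 (step 4): P = [5, 6, 8] / [9];  Q = [1, 2, 4] / [3]
  Insert 4 (step 5): P = [4, 6, 8] / [5] / [9];  Q = [1, 2, 4] / [3] / [5]
  Insert 3 (step 6): P = [3, 6, 8] / [4] / [5] / [9];  Q = [1, 2, 4] / [3] / [5] / [6]
  Insert 7 (step 7): P = [3, 6, 7] / [4, 8] / [5] / [9];  Q = [1, 2, 4] / [3, 7] / [5] / [6]
  Insert 2 (step 8): P = [2, 6, 7] / [3, 8] / [4] / [5] / [9];  Q = [1, 2, 4] / [3, 7] / [5] / [6] / [8]
  Insert 1 (step 9): P = [1, 6, 7] / [2, 8] / [3] / [4] / [5] / [9];  Q = [1, 2, 4] / [3, 7] / [5] / [6] / [8] / [9]
Final shape: (3, 2, 1, 1, 1, 1).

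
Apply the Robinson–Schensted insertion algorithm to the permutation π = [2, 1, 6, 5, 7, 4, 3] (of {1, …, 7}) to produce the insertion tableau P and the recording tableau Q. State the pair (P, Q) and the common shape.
P = [1, 3, 7] / [2, 4] / [5] / [6];  Q = [1, 3, 5] / [2, 4] / [6] / [7];  common shape = (3, 2, 1, 1)

Row-insert the values π_1, π_2, … into P one at a time, bumping the leftmost entry strictly greater than the inserted value down to the next row. The recording tableau Q records, in position (i, j), the step at which that cell was added to P.
  Insert 2 (step 1): P = [2];  Q = [1]
  Insert 1 (step 2): P = [1] / [2];  Q = [1] / [2]
  Insert 6 (step 3): P = [1, 6] / [2];  Q = [1, 3] / [2]
  Insert 5 (step 4): P = [1, 5] / [2, 6];  Q = [1, 3] / [2, 4]
  Insert 7 (step 5): P = [1, 5, 7] / [2, 6];  Q = [1, 3, 5] / [2, 4]
  Insert 4 (step 6): P = [1, 4, 7] / [2, 5] / [6];  Q = [1, 3, 5] / [2, 4] / [6]
  Insert 3 (step 7): P = [1, 3, 7] / [2, 4] / [5] / [6];  Q = [1, 3, 5] / [2, 4] / [6] / [7]
Final shape: (3, 2, 1, 1).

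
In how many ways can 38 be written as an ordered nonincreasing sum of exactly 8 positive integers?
p(38, 8 parts) = 2462

Partitions of n into exactly k parts are in bijection with partitions of n − k into at most k parts (subtract 1 from each part). So p(38, exactly 8) = p(30, parts ≤ 8). Computing via the recurrence p(m, j) = p(m, j−1) + p(m−j, j) gives 2462.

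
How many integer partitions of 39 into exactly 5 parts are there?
p(39, 5 parts) = 1014

Partitions of n into exactly k parts are in bijection with partitions of n − k into at most k parts (subtract 1 from each part). So p(39, exactly 5) = p(34, parts ≤ 5). Computing via the recurrence p(m, j) = p(m, j−1) + p(m−j, j) gives 1014.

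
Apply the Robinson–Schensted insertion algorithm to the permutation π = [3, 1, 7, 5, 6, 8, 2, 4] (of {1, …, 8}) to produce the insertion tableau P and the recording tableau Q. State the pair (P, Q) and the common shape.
P = [1, 2, 4, 8] / [3, 5, 6] / [7];  Q = [1, 3, 5, 6] / [2, 4, 8] / [7];  common shape = (4, 3, 1)

Row-insert the values π_1, π_2, … into P one at a time, bumping the leftmost entry strictly greater than the inserted value down to the next row. The recording tableau Q records, in position (i, j), the step at which that cell was added to P.
  Insert 3 (step 1): P = [3];  Q = [1]
  Insert 1 (step 2): P = [1] / [3];  Q = [1] / [2]
  Insert 7 (step 3): P = [1, 7] / [3];  Q = [1, 3] / [2]
  Insert 5 (step 4): P = [1, 5] / [3, 7];  Q = [1, 3] / [2, 4]
  Insert 6 (step 5): P = [1, 5, 6] / [3, 7];  Q = [1, 3, 5] / [2, 4]
  Insert 8 (step 6): P = [1, 5, 6, 8] / [3, 7];  Q = [1, 3, 5, 6] / [2, 4]
  Insert 2 (step 7): P = [1, 2, 6, 8] / [3, 5] / [7];  Q = [1, 3, 5, 6] / [2, 4] / [7]
  Insert 4 (step 8): P = [1, 2, 4, 8] / [3, 5, 6] / [7];  Q = [1, 3, 5, 6] / [2, 4, 8] / [7]
Final shape: (4, 3, 1).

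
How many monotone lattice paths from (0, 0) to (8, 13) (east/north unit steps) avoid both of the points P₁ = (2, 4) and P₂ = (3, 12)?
Number of paths = 126495

Inclusion–exclusion. Total paths: C(21, 8) = 203490. Through P₁: C(6, 2)·C(15, 6) = 75075. Through P₂: C(15, 3)·C(6, 5) = 2730. Since P₁ is strictly southwest of P₂, a monotone path through both must visit P₁ then P₂; paths through both = C(6, 2)·C(9, 1)·C(6, 5) = 810. Avoid both = 203490 − 75075 − 2730 + 810 = 126495.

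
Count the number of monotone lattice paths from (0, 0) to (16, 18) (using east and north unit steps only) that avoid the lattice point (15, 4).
Number of paths = 2203903290

Total paths from (0, 0) to (16, 18): C(34, 16) = 2203961430. Paths through (15, 4): (paths (0, 0) → (15, 4)) × (paths (15, 4) → (16, 18)) = C(19, 15) · C(15, 1) = 3876 · 15 = 58140. Avoidance count = 2203961430 − 58140 = 2203903290.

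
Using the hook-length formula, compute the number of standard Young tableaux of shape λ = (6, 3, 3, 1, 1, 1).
# SYT of shape (6, 3, 3, 1, 1, 1) = 156000

Hook-length formula: f^λ = n! / Π hook(c), product over all cells c of the Young diagram. For λ = (6, 3, 3, 1, 1, 1), n = 15 boxes. Hook lengths by row (left-to-right, top-to-bottom): [11, 7, 6, 3, 2, 1]; [7, 3, 2]; [6, 2, 1]; [3]; [2]; [1]. Product of hooks = 8382528. So f^λ = 15! / 8382528 = 1307674368000 / 8382528 = 156000.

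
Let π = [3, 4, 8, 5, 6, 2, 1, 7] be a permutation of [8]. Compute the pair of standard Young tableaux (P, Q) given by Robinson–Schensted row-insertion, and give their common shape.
P = [1, 4, 5, 6, 7] / [2] / [3] / [8];  Q = [1, 2, 3, 5, 8] / [4] / [6] / [7];  common shape = (5, 1, 1, 1)

Row-insert the values π_1, π_2, … into P one at a time, bumping the leftmost entry strictly greater than the inserted value down to the next row. The recording tableau Q records, in position (i, j), the step at which that cell was added to P.
  Insert 3 (step 1): P = [3];  Q = [1]
  Insert 4 (step 2): P = [3, 4];  Q = [1, 2]
  Insert 8 (step 3): P = [3, 4, 8];  Q = [1, 2, 3]
  Insert 5 (step 4): P = [3, 4, 5] / [8];  Q = [1, 2, 3] / [4]
  Insert 6 (step 5): P = [3, 4, 5, 6] / [8];  Q = [1, 2, 3, 5] / [4]
  Insert 2 (step 6): P = [2, 4, 5, 6] / [3] / [8];  Q = [1, 2, 3, 5] / [4] / [6]
  Insert 1 (step 7): P = [1, 4, 5, 6] / [2] / [3] / [8];  Q = [1, 2, 3, 5] / [4] / [6] / [7]
  Insert 7 (step 8): P = [1, 4, 5, 6, 7] / [2] / [3] / [8];  Q = [1, 2, 3, 5, 8] / [4] / [6] / [7]
Final shape: (5, 1, 1, 1).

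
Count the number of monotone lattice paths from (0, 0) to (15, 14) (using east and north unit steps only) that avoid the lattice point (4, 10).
Number of paths = 76192395

Total paths from (0, 0) to (15, 14): C(29, 15) = 77558760. Paths through (4, 10): (paths (0, 0) → (4, 10)) × (paths (4, 10) → (15, 14)) = C(14, 4) · C(15, 11) = 1001 · 1365 = 1366365. Avoidance count = 77558760 − 1366365 = 76192395.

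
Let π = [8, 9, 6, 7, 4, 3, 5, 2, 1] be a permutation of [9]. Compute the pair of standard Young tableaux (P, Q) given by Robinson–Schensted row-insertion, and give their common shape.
P = [1, 5] / [2, 7] / [3, 9] / [4] / [6] / [8];  Q = [1, 2] / [3, 4] / [5, 7] / [6] / [8] / [9];  common shape = (2, 2, 2, 1, 1, 1)

Row-insert the values π_1, π_2, … into P one at a time, bumping the leftmost entry strictly greater than the inserted value down to the next row. The recording tableau Q records, in position (i, j), the step at which that cell was added to P.
  Insert 8 (step 1): P = [8];  Q = [1]
  Insert 9 (step 2): P = [8, 9];  Q = [1, 2]
  Insert 6 (step 3): P = [6, 9] / [8];  Q = [1, 2] / [3]
  Insert 7 (step 4): P = [6, 7] / [8, 9];  Q = [1, 2] / [3, 4]
  Insert 4 (step 5): P = [4, 7] / [6, 9] / [8];  Q = [1, 2] / [3, 4] / [5]
  Insert 3 (step 6): P = [3, 7] / [4, 9] / [6] / [8];  Q = [1, 2] / [3, 4] / [5] / [6]
  Insert 5 (step 7): P = [3, 5] / [4, 7] / [6, 9] / [8];  Q = [1, 2] / [3, 4] / [5, 7] / [6]
  Insert 2 (step 8): P = [2, 5] / [3, 7] / [4, 9] / [6] / [8];  Q = [1, 2] / [3, 4] / [5, 7] / [6] / [8]
  Insert 1 (step 9): P = [1, 5] / [2, 7] / [3, 9] / [4] / [6] / [8];  Q = [1, 2] / [3, 4] / [5, 7] / [6] / [8] / [9]
Final shape: (2, 2, 2, 1, 1, 1).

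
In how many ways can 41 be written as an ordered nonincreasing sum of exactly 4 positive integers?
p(41, 4 parts) = 511

Partitions of n into exactly k parts are in bijection with partitions of n − k into at most k parts (subtract 1 from each part). So p(41, exactly 4) = p(37, parts ≤ 4). Computing via the recurrence p(m, j) = p(m, j−1) + p(m−j, j) gives 511.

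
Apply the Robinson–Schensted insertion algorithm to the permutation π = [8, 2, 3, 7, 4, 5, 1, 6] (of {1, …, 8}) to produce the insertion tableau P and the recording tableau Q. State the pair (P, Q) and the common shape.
P = [1, 3, 4, 5, 6] / [2] / [7] / [8];  Q = [1, 3, 4, 6, 8] / [2] / [5] / [7];  common shape = (5, 1, 1, 1)

Row-insert the values π_1, π_2, … into P one at a time, bumping the leftmost entry strictly greater than the inserted value down to the next row. The recording tableau Q records, in position (i, j), the step at which that cell was added to P.
  Insert 8 (step 1): P = [8];  Q = [1]
  Insert 2 (step 2): P = [2] / [8];  Q = [1] / [2]
  Insert 3 (step 3): P = [2, 3] / [8];  Q = [1, 3] / [2]
  Insert 7 (step 4): P = [2, 3, 7] / [8];  Q = [1, 3, 4] / [2]
  Insert 4 (step 5): P = [2, 3, 4] / [7] / [8];  Q = [1, 3, 4] / [2] / [5]
  Insert 5 (step 6): P = [2, 3, 4, 5] / [7] / [8];  Q = [1, 3, 4, 6] / [2] / [5]
  Insert 1 (step 7): P = [1, 3, 4, 5] / [2] / [7] / [8];  Q = [1, 3, 4, 6] / [2] / [5] / [7]
  Insert 6 (step 8): P = [1, 3, 4, 5, 6] / [2] / [7] / [8];  Q = [1, 3, 4, 6, 8] / [2] / [5] / [7]
Final shape: (5, 1, 1, 1).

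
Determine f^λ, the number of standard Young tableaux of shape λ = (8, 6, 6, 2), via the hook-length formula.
# SYT of shape (8, 6, 6, 2) = 224478540

Hook-length formula: f^λ = n! / Π hook(c), product over all cells c of the Young diagram. For λ = (8, 6, 6, 2), n = 22 boxes. Hook lengths by row (left-to-right, top-to-bottom): [11, 10, 8, 7, 6, 5, 2, 1]; [8, 7, 5, 4, 3, 2]; [7, 6, 4, 3, 2, 1]; [2, 1]. Product of hooks = 5007163392000. So f^λ = 22! / 5007163392000 = 1124000727777607680000 / 5007163392000 = 224478540.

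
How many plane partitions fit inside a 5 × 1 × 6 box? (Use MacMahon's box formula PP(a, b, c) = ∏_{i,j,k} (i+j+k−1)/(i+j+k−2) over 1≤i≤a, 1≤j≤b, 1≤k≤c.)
PP(5, 1, 6) = 462

Evaluate the triple product over i = 1..5, j = 1..1, k = 1..6. The factors are (2/1) · (3/2) · (4/3) · (5/4) · (6/5) · (7/6) · (3/2) · (4/3) · … (30 factors total). The numerators and denominators telescope so the product is an integer; carrying out the multiplication exactly gives PP(5, 1, 6) = 462.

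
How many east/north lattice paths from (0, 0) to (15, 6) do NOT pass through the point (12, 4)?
Number of paths = 36064

Total paths from (0, 0) to (15, 6): C(21, 15) = 54264. Paths through (12, 4): (paths (0, 0) → (12, 4)) × (paths (12, 4) → (15, 6)) = C(16, 12) · C(5, 3) = 1820 · 10 = 18200. Avoidance count = 54264 − 18200 = 36064.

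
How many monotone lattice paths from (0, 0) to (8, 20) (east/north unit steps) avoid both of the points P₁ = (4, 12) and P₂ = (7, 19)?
Number of paths = 1328405

Inclusion–exclusion. Total paths: C(28, 8) = 3108105. Through P₁: C(16, 4)·C(12, 4) = 900900. Through P₂: C(26, 7)·C(2, 1) = 1315600. Since P₁ is strictly southwest of P₂, a monotone path through both must visit P₁ then P₂; paths through both = C(16, 4)·C(10, 3)·C(2, 1) = 436800. Avoid both = 3108105 − 900900 − 1315600 + 436800 = 1328405.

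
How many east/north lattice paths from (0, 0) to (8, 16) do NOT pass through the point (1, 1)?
Number of paths = 394383

Total paths from (0, 0) to (8, 16): C(24, 8) = 735471. Paths through (1, 1): (paths (0, 0) → (1, 1)) × (paths (1, 1) → (8, 16)) = C(2, 1) · C(22, 7) = 2 · 170544 = 341088. Avoidance count = 735471 − 341088 = 394383.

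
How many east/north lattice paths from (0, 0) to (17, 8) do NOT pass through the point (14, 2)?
Number of paths = 1071495

Total paths from (0, 0) to (17, 8): C(25, 17) = 1081575. Paths through (14, 2): (paths (0, 0) → (14, 2)) × (paths (14, 2) → (17, 8)) = C(16, 14) · C(9, 3) = 120 · 84 = 10080. Avoidance count = 1081575 − 10080 = 1071495.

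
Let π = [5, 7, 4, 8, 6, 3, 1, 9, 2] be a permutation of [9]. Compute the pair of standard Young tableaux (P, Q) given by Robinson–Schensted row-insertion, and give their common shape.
P = [1, 2, 8, 9] / [3, 6] / [4, 7] / [5];  Q = [1, 2, 4, 8] / [3, 5] / [6, 9] / [7];  common shape = (4, 2, 2, 1)

Row-insert the values π_1, π_2, … into P one at a time, bumping the leftmost entry strictly greater than the inserted value down to the next row. The recording tableau Q records, in position (i, j), the step at which that cell was added to P.
  Insert 5 (step 1): P = [5];  Q = [1]
  Insert 7 (step 2): P = [5, 7];  Q = [1, 2]
  Insert 4 (step 3): P = [4, 7] / [5];  Q = [1, 2] / [3]
  Insert 8 (step 4): P = [4, 7, 8] / [5];  Q = [1, 2, 4] / [3]
  Insert 6 (step 5): P = [4, 6, 8] / [5, 7];  Q = [1, 2, 4] / [3, 5]
  Insert 3 (step 6): P = [3, 6, 8] / [4, 7] / [5];  Q = [1, 2, 4] / [3, 5] / [6]
  Insert 1 (step 7): P = [1, 6, 8] / [3, 7] / [4] / [5];  Q = [1, 2, 4] / [3, 5] / [6] / [7]
  Insert 9 (step 8): P = [1, 6, 8, 9] / [3, 7] / [4] / [5];  Q = [1, 2, 4, 8] / [3, 5] / [6] / [7]
  Insert 2 (step 9): P = [1, 2, 8, 9] / [3, 6] / [4, 7] / [5];  Q = [1, 2, 4, 8] / [3, 5] / [6, 9] / [7]
Final shape: (4, 2, 2, 1).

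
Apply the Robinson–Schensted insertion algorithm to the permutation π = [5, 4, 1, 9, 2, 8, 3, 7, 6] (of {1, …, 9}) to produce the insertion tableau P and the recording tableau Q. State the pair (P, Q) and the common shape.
P = [1, 2, 3, 6] / [4, 7] / [5, 8] / [9];  Q = [1, 4, 6, 8] / [2, 5] / [3, 7] / [9];  common shape = (4, 2, 2, 1)

Row-insert the values π_1, π_2, … into P one at a time, bumping the leftmost entry strictly greater than the inserted value down to the next row. The recording tableau Q records, in position (i, j), the step at which that cell was added to P.
  Insert 5 (step 1): P = [5];  Q = [1]
  Insert 4 (step 2): P = [4] / [5];  Q = [1] / [2]
  Insert 1 (step 3): P = [1] / [4] / [5];  Q = [1] / [2] / [3]
  Insert 9 (step 4): P = [1, 9] / [4] / [5];  Q = [1, 4] / [2] / [3]
  Insert 2 (step 5): P = [1, 2] / [4, 9] / [5];  Q = [1, 4] / [2, 5] / [3]
  Insert 8 (step 6): P = [1, 2, 8] / [4, 9] / [5];  Q = [1, 4, 6] / [2, 5] / [3]
  Insert 3 (step 7): P = [1, 2, 3] / [4, 8] / [5, 9];  Q = [1, 4, 6] / [2, 5] / [3, 7]
  Insert 7 (step 8): P = [1, 2, 3, 7] / [4, 8] / [5, 9];  Q = [1, 4, 6, 8] / [2, 5] / [3, 7]
  Insert 6 (step 9): P = [1, 2, 3, 6] / [4, 7] / [5, 8] / [9];  Q = [1, 4, 6, 8] / [2, 5] / [3, 7] / [9]
Final shape: (4, 2, 2, 1).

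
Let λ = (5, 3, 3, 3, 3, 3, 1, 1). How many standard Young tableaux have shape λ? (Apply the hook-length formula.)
# SYT of shape (5, 3, 3, 3, 3, 3, 1, 1) = 248958710

Hook-length formula: f^λ = n! / Π hook(c), product over all cells c of the Young diagram. For λ = (5, 3, 3, 3, 3, 3, 1, 1), n = 22 boxes. Hook lengths by row (left-to-right, top-to-bottom): [12, 9, 8, 2, 1]; [9, 6, 5]; [8, 5, 4]; [7, 4, 3]; [6, 3, 2]; [5, 2, 1]; [2]; [1]. Product of hooks = 4514807808000. So f^λ = 22! / 4514807808000 = 1124000727777607680000 / 4514807808000 = 248958710.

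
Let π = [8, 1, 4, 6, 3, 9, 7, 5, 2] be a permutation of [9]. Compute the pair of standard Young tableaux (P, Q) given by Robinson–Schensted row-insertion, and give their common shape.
P = [1, 2, 5, 7] / [3, 6] / [4, 9] / [8];  Q = [1, 3, 4, 6] / [2, 7] / [5, 8] / [9];  common shape = (4, 2, 2, 1)

Row-insert the values π_1, π_2, … into P one at a time, bumping the leftmost entry strictly greater than the inserted value down to the next row. The recording tableau Q records, in position (i, j), the step at which that cell was added to P.
  Insert 8 (step 1): P = [8];  Q = [1]
  Insert 1 (step 2): P = [1] / [8];  Q = [1] / [2]
  Insert 4 (step 3): P = [1, 4] / [8];  Q = [1, 3] / [2]
  Insert 6 (step 4): P = [1, 4, 6] / [8];  Q = [1, 3, 4] / [2]
  Insert 3 (step 5): P = [1, 3, 6] / [4] / [8];  Q = [1, 3, 4] / [2] / [5]
  Insert 9 (step 6): P = [1, 3, 6, 9] / [4] / [8];  Q = [1, 3, 4, 6] / [2] / [5]
  Insert 7 (step 7): P = [1, 3, 6, 7] / [4, 9] / [8];  Q = [1, 3, 4, 6] / [2, 7] / [5]
  Insert 5 (step 8): P = [1, 3, 5, 7] / [4, 6] / [8, 9];  Q = [1, 3, 4, 6] / [2, 7] / [5, 8]
  Insert 2 (step 9): P = [1, 2, 5, 7] / [3, 6] / [4, 9] / [8];  Q = [1, 3, 4, 6] / [2, 7] / [5, 8] / [9]
Final shape: (4, 2, 2, 1).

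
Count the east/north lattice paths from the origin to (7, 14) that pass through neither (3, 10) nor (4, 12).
Number of paths = 86640

Inclusion–exclusion. Total paths: C(21, 7) = 116280. Through P₁: C(13, 3)·C(8, 4) = 20020. Through P₂: C(16, 4)·C(5, 3) = 18200. Since P₁ is strictly southwest of P₂, a monotone path through both must visit P₁ then P₂; paths through both = C(13, 3)·C(3, 1)·C(5, 3) = 8580. Avoid both = 116280 − 20020 − 18200 + 8580 = 86640.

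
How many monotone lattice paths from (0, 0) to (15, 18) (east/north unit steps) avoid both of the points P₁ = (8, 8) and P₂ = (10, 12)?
Number of paths = 577301208

Inclusion–exclusion. Total paths: C(33, 15) = 1037158320. Through P₁: C(16, 8)·C(17, 7) = 250295760. Through P₂: C(22, 10)·C(11, 5) = 298750452. Since P₁ is strictly southwest of P₂, a monotone path through both must visit P₁ then P₂; paths through both = C(16, 8)·C(6, 2)·C(11, 5) = 89189100. Avoid both = 1037158320 − 250295760 − 298750452 + 89189100 = 577301208.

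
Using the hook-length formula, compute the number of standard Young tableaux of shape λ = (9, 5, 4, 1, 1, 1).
# SYT of shape (9, 5, 4, 1, 1, 1) = 258658400

Hook-length formula: f^λ = n! / Π hook(c), product over all cells c of the Young diagram. For λ = (9, 5, 4, 1, 1, 1), n = 21 boxes. Hook lengths by row (left-to-right, top-to-bottom): [14, 10, 9, 8, 6, 4, 3, 2, 1]; [9, 5, 4, 3, 1]; [7, 3, 2, 1]; [3]; [2]; [1]. Product of hooks = 197522841600. So f^λ = 21! / 197522841600 = 51090942171709440000 / 197522841600 = 258658400.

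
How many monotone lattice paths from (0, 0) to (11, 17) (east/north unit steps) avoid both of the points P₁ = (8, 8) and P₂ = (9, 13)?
Number of paths = 12339780

Inclusion–exclusion. Total paths: C(28, 11) = 21474180. Through P₁: C(16, 8)·C(12, 3) = 2831400. Through P₂: C(22, 9)·C(6, 2) = 7461300. Since P₁ is strictly southwest of P₂, a monotone path through both must visit P₁ then P₂; paths through both = C(16, 8)·C(6, 1)·C(6, 2) = 1158300. Avoid both = 21474180 − 2831400 − 7461300 + 1158300 = 12339780.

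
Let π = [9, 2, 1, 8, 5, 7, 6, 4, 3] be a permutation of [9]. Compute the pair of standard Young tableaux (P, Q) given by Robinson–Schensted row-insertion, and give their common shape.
P = [1, 3, 6] / [2, 4] / [5] / [7] / [8] / [9];  Q = [1, 4, 6] / [2, 5] / [3] / [7] / [8] / [9];  common shape = (3, 2, 1, 1, 1, 1)

Row-insert the values π_1, π_2, … into P one at a time, bumping the leftmost entry strictly greater than the inserted value down to the next row. The recording tableau Q records, in position (i, j), the step at which that cell was added to P.
  Insert 9 (step 1): P = [9];  Q = [1]
  Insert 2 (step 2): P = [2] / [9];  Q = [1] / [2]
  Insert 1 (step 3): P = [1] / [2] / [9];  Q = [1] / [2] / [3]
  Insert 8 (step 4): P = [1, 8] / [2] / [9];  Q = [1, 4] / [2] / [3]
  Insert 5 (step 5): P = [1, 5] / [2, 8] / [9];  Q = [1, 4] / [2, 5] / [3]
  Insert 7 (step 6): P = [1, 5, 7] / [2, 8] / [9];  Q = [1, 4, 6] / [2, 5] / [3]
  Insert 6 (step 7): P = [1, 5, 6] / [2, 7] / [8] / [9];  Q = [1, 4, 6] / [2, 5] / [3] / [7]
  Insert 4 (step 8): P = [1, 4, 6] / [2, 5] / [7] / [8] / [9];  Q = [1, 4, 6] / [2, 5] / [3] / [7] / [8]
  Insert 3 (step 9): P = [1, 3, 6] / [2, 4] / [5] / [7] / [8] / [9];  Q = [1, 4, 6] / [2, 5] / [3] / [7] / [8] / [9]
Final shape: (3, 2, 1, 1, 1, 1).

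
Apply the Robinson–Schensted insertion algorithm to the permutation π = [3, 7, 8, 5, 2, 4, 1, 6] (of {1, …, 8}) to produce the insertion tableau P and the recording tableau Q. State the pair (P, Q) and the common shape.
P = [1, 4, 6] / [2, 5, 8] / [3] / [7];  Q = [1, 2, 3] / [4, 6, 8] / [5] / [7];  common shape = (3, 3, 1, 1)

Row-insert the values π_1, π_2, … into P one at a time, bumping the leftmost entry strictly greater than the inserted value down to the next row. The recording tableau Q records, in position (i, j), the step at which that cell was added to P.
  Insert 3 (step 1): P = [3];  Q = [1]
  Insert 7 (step 2): P = [3, 7];  Q = [1, 2]
  Insert 8 (step 3): P = [3, 7, 8];  Q = [1, 2, 3]
  Insert 5 (step 4): P = [3, 5, 8] / [7];  Q = [1, 2, 3] / [4]
  Insert 2 (step 5): P = [2, 5, 8] / [3] / [7];  Q = [1, 2, 3] / [4] / [5]
  Insert 4 (step 6): P = [2, 4, 8] / [3, 5] / [7];  Q = [1, 2, 3] / [4, 6] / [5]
  Insert 1 (step 7): P = [1, 4, 8] / [2, 5] / [3] / [7];  Q = [1, 2, 3] / [4, 6] / [5] / [7]
  Insert 6 (step 8): P = [1, 4, 6] / [2, 5, 8] / [3] / [7];  Q = [1, 2, 3] / [4, 6, 8] / [5] / [7]
Final shape: (3, 3, 1, 1).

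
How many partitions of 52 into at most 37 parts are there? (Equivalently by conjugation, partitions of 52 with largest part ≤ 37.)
p(52, parts ≤ 37) = 281081

Use the recurrence p(n, m) = p(n, m−1) + p(n−m, m): either the largest part is < m (count p(n, m−1)) or the largest part is exactly m (remove one copy of m, count p(n−m, m)). With p(0, ·) = 1 this gives p(52, parts ≤ 37) = 281081. (By conjugating Young diagrams, this also counts partitions of 52 into at most 37 parts.)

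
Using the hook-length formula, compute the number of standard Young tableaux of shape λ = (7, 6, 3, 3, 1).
# SYT of shape (7, 6, 3, 3, 1) = 94057600

Hook-length formula: f^λ = n! / Π hook(c), product over all cells c of the Young diagram. For λ = (7, 6, 3, 3, 1), n = 20 boxes. Hook lengths by row (left-to-right, top-to-bottom): [11, 9, 8, 5, 4, 3, 1]; [9, 7, 6, 3, 2, 1]; [5, 3, 2]; [4, 2, 1]; [1]. Product of hooks = 25866086400. So f^λ = 20! / 25866086400 = 2432902008176640000 / 25866086400 = 94057600.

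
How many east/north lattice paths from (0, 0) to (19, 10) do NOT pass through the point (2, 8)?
Number of paths = 20022315

Total paths from (0, 0) to (19, 10): C(29, 19) = 20030010. Paths through (2, 8): (paths (0, 0) → (2, 8)) × (paths (2, 8) → (19, 10)) = C(10, 2) · C(19, 17) = 45 · 171 = 7695. Avoidance count = 20030010 − 7695 = 20022315.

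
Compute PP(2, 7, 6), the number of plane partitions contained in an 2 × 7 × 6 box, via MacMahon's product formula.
PP(2, 7, 6) = 736164

Evaluate the triple product over i = 1..2, j = 1..7, k = 1..6. The factors are (2/1) · (3/2) · (4/3) · (5/4) · (6/5) · (7/6) · (3/2) · (4/3) · … (84 factors total). The numerators and denominators telescope so the product is an integer; carrying out the multiplication exactly gives PP(2, 7, 6) = 736164.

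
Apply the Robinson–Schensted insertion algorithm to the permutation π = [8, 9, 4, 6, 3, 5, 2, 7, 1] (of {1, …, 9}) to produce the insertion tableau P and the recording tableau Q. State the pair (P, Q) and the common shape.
P = [1, 5, 7] / [2, 6] / [3, 9] / [4] / [8];  Q = [1, 2, 8] / [3, 4] / [5, 6] / [7] / [9];  common shape = (3, 2, 2, 1, 1)

Row-insert the values π_1, π_2, … into P one at a time, bumping the leftmost entry strictly greater than the inserted value down to the next row. The recording tableau Q records, in position (i, j), the step at which that cell was added to P.
  Insert 8 (step 1): P = [8];  Q = [1]
  Insert 9 (step 2): P = [8, 9];  Q = [1, 2]
  Insert 4 (step 3): P = [4, 9] / [8];  Q = [1, 2] / [3]
  Insert 6 (step 4): P = [4, 6] / [8, 9];  Q = [1, 2] / [3, 4]
  Insert 3 (step 5): P = [3, 6] / [4, 9] / [8];  Q = [1, 2] / [3, 4] / [5]
  Insert 5 (step 6): P = [3, 5] / [4, 6] / [8, 9];  Q = [1, 2] / [3, 4] / [5, 6]
  Insert 2 (step 7): P = [2, 5] / [3, 6] / [4, 9] / [8];  Q = [1, 2] / [3, 4] / [5, 6] / [7]
  Insert 7 (step 8): P = [2, 5, 7] / [3, 6] / [4, 9] / [8];  Q = [1, 2, 8] / [3, 4] / [5, 6] / [7]
  Insert 1 (step 9): P = [1, 5, 7] / [2, 6] / [3, 9] / [4] / [8];  Q = [1, 2, 8] / [3, 4] / [5, 6] / [7] / [9]
Final shape: (3, 2, 2, 1, 1).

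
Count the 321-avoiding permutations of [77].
C_77 = 18793142726809884575211361279087545193250040

These 321-avoiding permutations are counted by the Catalan number C_n = (1/(n + 1)) · C(2n, n). For n = 77: C_77 = (1/78) · C(154, 77) = 1465865132691170996866486179768828525073503120/78 = 18793142726809884575211361279087545193250040.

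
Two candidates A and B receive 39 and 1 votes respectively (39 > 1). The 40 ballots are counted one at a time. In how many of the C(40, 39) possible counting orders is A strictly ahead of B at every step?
Strict-lead orderings = 38

Total orderings of the 40 votes with 39 for A: C(40, 39) = 40. By the Bertrand ballot formula (Cycle Lemma / reflection principle), the number of orderings in which A is strictly ahead of B throughout is (p − q)/(p + q) · C(p + q, p) = (39 − 1)/(39 + 1) · 40 = 38.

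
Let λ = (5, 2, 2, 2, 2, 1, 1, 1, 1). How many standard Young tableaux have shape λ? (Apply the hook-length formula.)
# SYT of shape (5, 2, 2, 2, 2, 1, 1, 1, 1) = 327250

Hook-length formula: f^λ = n! / Π hook(c), product over all cells c of the Young diagram. For λ = (5, 2, 2, 2, 2, 1, 1, 1, 1), n = 17 boxes. Hook lengths by row (left-to-right, top-to-bottom): [13, 8, 3, 2, 1]; [9, 4]; [8, 3]; [7, 2]; [6, 1]; [4]; [3]; [2]; [1]. Product of hooks = 1086898176. So f^λ = 17! / 1086898176 = 355687428096000 / 1086898176 = 327250.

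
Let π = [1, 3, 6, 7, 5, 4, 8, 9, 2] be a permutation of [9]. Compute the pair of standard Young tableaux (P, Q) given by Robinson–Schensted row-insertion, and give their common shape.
P = [1, 2, 4, 7, 8, 9] / [3] / [5] / [6];  Q = [1, 2, 3, 4, 7, 8] / [5] / [6] / [9];  common shape = (6, 1, 1, 1)

Row-insert the values π_1, π_2, … into P one at a time, bumping the leftmost entry strictly greater than the inserted value down to the next row. The recording tableau Q records, in position (i, j), the step at which that cell was added to P.
  Insert 1 (step 1): P = [1];  Q = [1]
  Insert 3 (step 2): P = [1, 3];  Q = [1, 2]
  Insert 6 (step 3): P = [1, 3, 6];  Q = [1, 2, 3]
  Insert 7 (step 4): P = [1, 3, 6, 7];  Q = [1, 2, 3, 4]
  Insert 5 (step 5): P = [1, 3, 5, 7] / [6];  Q = [1, 2, 3, 4] / [5]
  Insert 4 (step 6): P = [1, 3, 4, 7] / [5] / [6];  Q = [1, 2, 3, 4] / [5] / [6]
  Insert 8 (step 7): P = [1, 3, 4, 7, 8] / [5] / [6];  Q = [1, 2, 3, 4, 7] / [5] / [6]
  Insert 9 (step 8): P = [1, 3, 4, 7, 8, 9] / [5] / [6];  Q = [1, 2, 3, 4, 7, 8] / [5] / [6]
  Insert 2 (step 9): P = [1, 2, 4, 7, 8, 9] / [3] / [5] / [6];  Q = [1, 2, 3, 4, 7, 8] / [5] / [6] / [9]
Final shape: (6, 1, 1, 1).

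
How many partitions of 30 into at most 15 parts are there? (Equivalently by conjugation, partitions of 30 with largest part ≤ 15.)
p(30, parts ≤ 15) = 5096

Use the recurrence p(n, m) = p(n, m−1) + p(n−m, m): either the largest part is < m (count p(n, m−1)) or the largest part is exactly m (remove one copy of m, count p(n−m, m)). With p(0, ·) = 1 this gives p(30, parts ≤ 15) = 5096. (By conjugating Young diagrams, this also counts partitions of 30 into at most 15 parts.)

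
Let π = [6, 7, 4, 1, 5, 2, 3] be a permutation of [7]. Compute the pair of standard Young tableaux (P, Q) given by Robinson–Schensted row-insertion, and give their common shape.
P = [1, 2, 3] / [4, 5] / [6, 7];  Q = [1, 2, 7] / [3, 5] / [4, 6];  common shape = (3, 2, 2)

Row-insert the values π_1, π_2, … into P one at a time, bumping the leftmost entry strictly greater than the inserted value down to the next row. The recording tableau Q records, in position (i, j), the step at which that cell was added to P.
  Insert 6 (step 1): P = [6];  Q = [1]
  Insert 7 (step 2): P = [6, 7];  Q = [1, 2]
  Insert 4 (step 3): P = [4, 7] / [6];  Q = [1, 2] / [3]
  Insert 1 (step 4): P = [1, 7] / [4] / [6];  Q = [1, 2] / [3] / [4]
  Insert 5 (step 5): P = [1, 5] / [4, 7] / [6];  Q = [1, 2] / [3, 5] / [4]
  Insert 2 (step 6): P = [1, 2] / [4, 5] / [6, 7];  Q = [1, 2] / [3, 5] / [4, 6]
  Insert 3 (step 7): P = [1, 2, 3] / [4, 5] / [6, 7];  Q = [1, 2, 7] / [3, 5] / [4, 6]
Final shape: (3, 2, 2).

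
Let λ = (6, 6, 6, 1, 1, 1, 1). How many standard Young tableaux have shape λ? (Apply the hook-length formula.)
# SYT of shape (6, 6, 6, 1, 1, 1, 1) = 162954792

Hook-length formula: f^λ = n! / Π hook(c), product over all cells c of the Young diagram. For λ = (6, 6, 6, 1, 1, 1, 1), n = 22 boxes. Hook lengths by row (left-to-right, top-to-bottom): [12, 7, 6, 5, 4, 3]; [11, 6, 5, 4, 3, 2]; [10, 5, 4, 3, 2, 1]; [4]; [3]; [2]; [1]. Product of hooks = 6897623040000. So f^λ = 22! / 6897623040000 = 1124000727777607680000 / 6897623040000 = 162954792.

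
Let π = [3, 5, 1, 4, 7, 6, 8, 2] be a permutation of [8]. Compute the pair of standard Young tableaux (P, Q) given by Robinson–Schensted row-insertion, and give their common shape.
P = [1, 2, 6, 8] / [3, 4, 7] / [5];  Q = [1, 2, 5, 7] / [3, 4, 6] / [8];  common shape = (4, 3, 1)

Row-insert the values π_1, π_2, … into P one at a time, bumping the leftmost entry strictly greater than the inserted value down to the next row. The recording tableau Q records, in position (i, j), the step at which that cell was added to P.
  Insert 3 (step 1): P = [3];  Q = [1]
  Insert 5 (step 2): P = [3, 5];  Q = [1, 2]
  Insert 1 (step 3): P = [1, 5] / [3];  Q = [1, 2] / [3]
  Insert 4 (step 4): P = [1, 4] / [3, 5];  Q = [1, 2] / [3, 4]
  Insert 7 (step 5): P = [1, 4, 7] / [3, 5];  Q = [1, 2, 5] / [3, 4]
  Insert 6 (step 6): P = [1, 4, 6] / [3, 5, 7];  Q = [1, 2, 5] / [3, 4, 6]
  Insert 8 (step 7): P = [1, 4, 6, 8] / [3, 5, 7];  Q = [1, 2, 5, 7] / [3, 4, 6]
  Insert 2 (step 8): P = [1, 2, 6, 8] / [3, 4, 7] / [5];  Q = [1, 2, 5, 7] / [3, 4, 6] / [8]
Final shape: (4, 3, 1).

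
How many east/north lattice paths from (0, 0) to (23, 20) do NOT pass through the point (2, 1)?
Number of paths = 566719693020

Total paths from (0, 0) to (23, 20): C(43, 23) = 960566918220. Paths through (2, 1): (paths (0, 0) → (2, 1)) × (paths (2, 1) → (23, 20)) = C(3, 2) · C(40, 21) = 3 · 131282408400 = 393847225200. Avoidance count = 960566918220 − 393847225200 = 566719693020.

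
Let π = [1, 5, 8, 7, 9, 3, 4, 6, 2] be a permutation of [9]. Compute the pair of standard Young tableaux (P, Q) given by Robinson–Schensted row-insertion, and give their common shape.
P = [1, 2, 4, 6] / [3, 7, 9] / [5] / [8];  Q = [1, 2, 3, 5] / [4, 7, 8] / [6] / [9];  common shape = (4, 3, 1, 1)

Row-insert the values π_1, π_2, … into P one at a time, bumping the leftmost entry strictly greater than the inserted value down to the next row. The recording tableau Q records, in position (i, j), the step at which that cell was added to P.
  Insert 1 (step 1): P = [1];  Q = [1]
  Insert 5 (step 2): P = [1, 5];  Q = [1, 2]
  Insert 8 (step 3): P = [1, 5, 8];  Q = [1, 2, 3]
  Insert 7 (step 4): P = [1, 5, 7] / [8];  Q = [1, 2, 3] / [4]
  Insert 9 (step 5): P = [1, 5, 7, 9] / [8];  Q = [1, 2, 3, 5] / [4]
  Insert 3 (step 6): P = [1, 3, 7, 9] / [5] / [8];  Q = [1, 2, 3, 5] / [4] / [6]
  Insert 4 (step 7): P = [1, 3, 4, 9] / [5, 7] / [8];  Q = [1, 2, 3, 5] / [4, 7] / [6]
  Insert 6 (step 8): P = [1, 3, 4, 6] / [5, 7, 9] / [8];  Q = [1, 2, 3, 5] / [4, 7, 8] / [6]
  Insert 2 (step 9): P = [1, 2, 4, 6] / [3, 7, 9] / [5] / [8];  Q = [1, 2, 3, 5] / [4, 7, 8] / [6] / [9]
Final shape: (4, 3, 1, 1).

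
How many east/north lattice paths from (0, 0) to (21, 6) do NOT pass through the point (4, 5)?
Number of paths = 293742

Total paths from (0, 0) to (21, 6): C(27, 21) = 296010. Paths through (4, 5): (paths (0, 0) → (4, 5)) × (paths (4, 5) → (21, 6)) = C(9, 4) · C(18, 17) = 126 · 18 = 2268. Avoidance count = 296010 − 2268 = 293742.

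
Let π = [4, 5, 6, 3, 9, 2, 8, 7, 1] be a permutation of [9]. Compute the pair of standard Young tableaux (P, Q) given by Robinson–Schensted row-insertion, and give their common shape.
P = [1, 5, 6, 7] / [2, 8] / [3, 9] / [4];  Q = [1, 2, 3, 5] / [4, 7] / [6, 8] / [9];  common shape = (4, 2, 2, 1)

Row-insert the values π_1, π_2, … into P one at a time, bumping the leftmost entry strictly greater than the inserted value down to the next row. The recording tableau Q records, in position (i, j), the step at which that cell was added to P.
  Insert 4 (step 1): P = [4];  Q = [1]
  Insert 5 (step 2): P = [4, 5];  Q = [1, 2]
  Insert 6 (step 3): P = [4, 5, 6];  Q = [1, 2, 3]
  Insert 3 (step 4): P = [3, 5, 6] / [4];  Q = [1, 2, 3] / [4]
  Insert 9 (step 5): P = [3, 5, 6, 9] / [4];  Q = [1, 2, 3, 5] / [4]
  Insert 2 (step 6): P = [2, 5, 6, 9] / [3] / [4];  Q = [1, 2, 3, 5] / [4] / [6]
  Insert 8 (step 7): P = [2, 5, 6, 8] / [3, 9] / [4];  Q = [1, 2, 3, 5] / [4, 7] / [6]
  Insert 7 (step 8): P = [2, 5, 6, 7] / [3, 8] / [4, 9];  Q = [1, 2, 3, 5] / [4, 7] / [6, 8]
  Insert 1 (step 9): P = [1, 5, 6, 7] / [2, 8] / [3, 9] / [4];  Q = [1, 2, 3, 5] / [4, 7] / [6, 8] / [9]
Final shape: (4, 2, 2, 1).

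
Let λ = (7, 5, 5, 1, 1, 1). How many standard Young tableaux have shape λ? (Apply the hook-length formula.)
# SYT of shape (7, 5, 5, 1, 1, 1) = 48498450

Hook-length formula: f^λ = n! / Π hook(c), product over all cells c of the Young diagram. For λ = (7, 5, 5, 1, 1, 1), n = 20 boxes. Hook lengths by row (left-to-right, top-to-bottom): [12, 8, 7, 6, 5, 2, 1]; [9, 5, 4, 3, 2]; [8, 4, 3, 2, 1]; [3]; [2]; [1]. Product of hooks = 50164531200. So f^λ = 20! / 50164531200 = 2432902008176640000 / 50164531200 = 48498450.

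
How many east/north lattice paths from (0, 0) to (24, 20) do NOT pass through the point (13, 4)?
Number of paths = 1730009159970

Total paths from (0, 0) to (24, 20): C(44, 24) = 1761039350070. Paths through (13, 4): (paths (0, 0) → (13, 4)) × (paths (13, 4) → (24, 20)) = C(17, 13) · C(27, 11) = 2380 · 13037895 = 31030190100. Avoidance count = 1761039350070 − 31030190100 = 1730009159970.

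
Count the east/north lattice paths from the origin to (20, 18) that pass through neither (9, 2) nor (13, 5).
Number of paths = 32345951025

Inclusion–exclusion. Total paths: C(38, 20) = 33578000610. Through P₁: C(11, 9)·C(27, 11) = 717084225. Through P₂: C(18, 13)·C(20, 7) = 664191360. Since P₁ is strictly southwest of P₂, a monotone path through both must visit P₁ then P₂; paths through both = C(11, 9)·C(7, 4)·C(20, 7) = 149226000. Avoid both = 33578000610 − 717084225 − 664191360 + 149226000 = 32345951025.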